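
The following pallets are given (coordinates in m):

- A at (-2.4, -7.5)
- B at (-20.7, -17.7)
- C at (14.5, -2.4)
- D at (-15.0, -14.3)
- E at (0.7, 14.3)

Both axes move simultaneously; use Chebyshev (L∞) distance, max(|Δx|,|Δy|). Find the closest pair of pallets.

B and D

Pairwise distances:
B–D: max(|5.7|, |3.4|) = 5.7 m
A–D: max(|-12.6|, |-6.8|) = 12.6 m
C–E: max(|-13.8|, |16.7|) = 16.7 m
A–C: max(|16.9|, |5.1|) = 16.9 m
A–B: max(|-18.3|, |-10.2|) = 18.3 m
A–E: max(|3.1|, |21.8|) = 21.8 m
D–E: max(|15.7|, |28.6|) = 28.6 m
C–D: max(|-29.5|, |-11.9|) = 29.5 m
B–E: max(|21.4|, |32.0|) = 32.0 m
B–C: max(|35.2|, |15.3|) = 35.2 m
Closest pair: B–D at 5.7 m.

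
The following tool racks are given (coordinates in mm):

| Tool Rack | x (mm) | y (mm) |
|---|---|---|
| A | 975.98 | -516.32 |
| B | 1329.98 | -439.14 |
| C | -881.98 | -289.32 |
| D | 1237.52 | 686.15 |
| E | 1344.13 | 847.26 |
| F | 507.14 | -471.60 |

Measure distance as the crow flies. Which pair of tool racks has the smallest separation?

D and E

Pairwise distances:
D–E: √((106.61)² + (161.11)²) = √(11365.6921 + 25956.4321) = 193.19 mm
A–B: √((354.00)² + (77.18)²) = √(125316.0000 + 5956.7524) = 362.32 mm
A–F: √((-468.84)² + (44.72)²) = √(219810.9456 + 1999.8784) = 470.97 mm
B–F: √((-822.84)² + (-32.46)²) = √(677065.6656 + 1053.6516) = 823.48 mm
B–D: √((-92.46)² + (1125.29)²) = √(8548.8516 + 1266277.5841) = 1129.08 mm
A–D: √((261.54)² + (1202.47)²) = √(68403.1716 + 1445934.1009) = 1230.58 mm
B–E: √((14.15)² + (1286.40)²) = √(200.2225 + 1654824.9600) = 1286.48 mm
D–F: √((-730.38)² + (-1157.75)²) = √(533454.9444 + 1340385.0625) = 1368.88 mm
C–F: √((1389.12)² + (-182.28)²) = √(1929654.3744 + 33225.9984) = 1401.03 mm
A–E: √((368.15)² + (1363.58)²) = √(135534.4225 + 1859350.4164) = 1412.40 mm
E–F: √((-836.99)² + (-1318.86)²) = √(700552.2601 + 1739391.6996) = 1562.03 mm
A–C: √((-1857.96)² + (227.00)²) = √(3452015.3616 + 51529.0000) = 1871.78 mm
B–C: √((-2211.96)² + (149.82)²) = √(4892767.0416 + 22446.0324) = 2217.03 mm
C–D: √((2119.50)² + (975.47)²) = √(4492280.2500 + 951541.7209) = 2333.20 mm
C–E: √((2226.11)² + (1136.58)²) = √(4955565.7321 + 1291814.0964) = 2499.48 mm
Closest pair: D–E at 193.19 mm.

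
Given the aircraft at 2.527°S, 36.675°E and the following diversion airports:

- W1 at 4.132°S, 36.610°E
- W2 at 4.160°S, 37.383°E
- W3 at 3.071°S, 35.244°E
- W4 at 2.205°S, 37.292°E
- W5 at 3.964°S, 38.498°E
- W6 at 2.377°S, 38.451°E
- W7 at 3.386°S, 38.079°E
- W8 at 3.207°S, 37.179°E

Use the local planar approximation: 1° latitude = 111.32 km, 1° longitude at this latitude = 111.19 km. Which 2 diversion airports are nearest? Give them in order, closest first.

W4, W8

Distances from 2.527°S, 36.675°E:
W1: √((-1.605·111.32)² + (-0.065·111.19)²) = √(31922.46863 + 52.23459) = 178.815 km
W2: √((-1.633·111.32)² + (0.708·111.19)²) = √(33045.98982 + 6197.23516) = 198.099 km
W3: √((-0.544·111.32)² + (-1.431·111.19)²) = √(3667.28105 + 25316.91176) = 170.247 km
W4: √((0.322·111.32)² + (0.617·111.19)²) = √(1284.86689 + 4706.54037) = 77.404 km
W5: √((-1.437·111.32)² + (1.823·111.19)²) = √(25589.38990 + 41087.03460) = 258.218 km
W6: √((0.150·111.32)² + (1.776·111.19)²) = √(278.82320 + 38995.75951) = 198.178 km
W7: √((-0.859·111.32)² + (1.404·111.19)²) = √(9143.92643 + 24370.56939) = 183.070 km
W8: √((-0.680·111.32)² + (0.504·111.19)²) = √(5730.12665 + 3140.45470) = 94.184 km
Sorted: W4 (77.404 km) < W8 (94.184 km) < W3 (170.247 km) < W1 (178.815 km) < …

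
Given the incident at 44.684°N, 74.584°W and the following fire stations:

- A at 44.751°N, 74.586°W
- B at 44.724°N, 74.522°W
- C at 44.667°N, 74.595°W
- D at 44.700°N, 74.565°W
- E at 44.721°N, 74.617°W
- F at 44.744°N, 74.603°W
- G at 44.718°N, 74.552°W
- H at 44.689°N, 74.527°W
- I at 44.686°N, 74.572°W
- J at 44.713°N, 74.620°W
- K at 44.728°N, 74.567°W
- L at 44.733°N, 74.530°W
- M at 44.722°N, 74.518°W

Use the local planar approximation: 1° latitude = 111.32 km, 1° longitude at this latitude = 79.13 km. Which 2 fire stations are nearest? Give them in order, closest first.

Distances from 44.684°N, 74.584°W:
A: 7.460 km
B: 6.625 km
C: 2.083 km
D: 2.331 km
E: 4.877 km
F: 6.846 km
G: 4.554 km
H: 4.545 km
I: 0.975 km
J: 4.305 km
K: 5.079 km
L: 6.929 km
M: 6.721 km
Sorted: I (0.975 km) < C (2.083 km) < D (2.331 km) < J (4.305 km) < …

I, C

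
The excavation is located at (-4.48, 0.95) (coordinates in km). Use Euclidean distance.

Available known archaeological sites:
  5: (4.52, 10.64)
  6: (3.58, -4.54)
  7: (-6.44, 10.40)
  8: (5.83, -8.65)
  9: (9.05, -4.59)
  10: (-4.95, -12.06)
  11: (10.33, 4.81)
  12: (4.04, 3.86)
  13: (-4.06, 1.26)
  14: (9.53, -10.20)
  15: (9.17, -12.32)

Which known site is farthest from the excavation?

15

Distances from (-4.48, 0.95):
5: 13.22 km
6: 9.75 km
7: 9.65 km
8: 14.09 km
9: 14.62 km
10: 13.02 km
11: 15.30 km
12: 9.00 km
13: 0.52 km
14: 17.91 km
15: 19.04 km
Maximum: 15 at 19.04 km.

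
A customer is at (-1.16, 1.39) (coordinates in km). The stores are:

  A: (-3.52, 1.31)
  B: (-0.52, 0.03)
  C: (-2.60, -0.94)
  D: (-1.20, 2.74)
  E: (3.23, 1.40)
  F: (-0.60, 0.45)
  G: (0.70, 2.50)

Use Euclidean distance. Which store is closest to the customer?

F

Distances from (-1.16, 1.39):
A: √((-2.36)² + (-0.08)²) = √(5.5696 + 0.0064) = 2.36 km
B: √((0.64)² + (-1.36)²) = √(0.4096 + 1.8496) = 1.50 km
C: √((-1.44)² + (-2.33)²) = √(2.0736 + 5.4289) = 2.74 km
D: √((-0.04)² + (1.35)²) = √(0.0016 + 1.8225) = 1.35 km
E: √((4.39)² + (0.01)²) = √(19.2721 + 0.0001) = 4.39 km
F: √((0.56)² + (-0.94)²) = √(0.3136 + 0.8836) = 1.09 km
G: √((1.86)² + (1.11)²) = √(3.4596 + 1.2321) = 2.17 km
Minimum: F at 1.09 km.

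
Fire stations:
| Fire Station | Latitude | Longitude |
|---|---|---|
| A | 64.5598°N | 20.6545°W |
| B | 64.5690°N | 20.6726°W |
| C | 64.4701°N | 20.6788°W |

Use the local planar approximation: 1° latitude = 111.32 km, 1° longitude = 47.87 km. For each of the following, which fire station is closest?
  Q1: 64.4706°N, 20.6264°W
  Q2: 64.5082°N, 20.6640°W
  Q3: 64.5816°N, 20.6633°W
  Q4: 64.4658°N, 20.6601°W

Q1 at 64.4706°N, 20.6264°W:
  A: √((0.0892·111.32)² + (-0.0281·47.87)²) = √(98.599816 + 1.809420) = 10.0204 km
  B: √((0.0984·111.32)² + (-0.0462·47.87)²) = √(119.987662 + 4.891148) = 11.1749 km
  C: √((-0.0005·111.32)² + (-0.0524·47.87)²) = √(0.003098 + 6.292010) = 2.5090 km
  → nearest: C (2.5090 km)
Q2 at 64.5082°N, 20.6640°W:
  A: √((0.0516·111.32)² + (0.0095·47.87)²) = √(32.994823 + 0.206811) = 5.7621 km
  B: √((0.0608·111.32)² + (-0.0086·47.87)²) = √(45.809289 + 0.169482) = 6.7808 km
  C: √((-0.0381·111.32)² + (-0.0148·47.87)²) = √(17.988558 + 0.501938) = 4.3001 km
  → nearest: C (4.3001 km)
Q3 at 64.5816°N, 20.6633°W:
  A: √((-0.0218·111.32)² + (0.0088·47.87)²) = √(5.889242 + 0.177457) = 2.4631 km
  B: √((-0.0126·111.32)² + (-0.0093·47.87)²) = √(1.967377 + 0.198195) = 1.4716 km
  C: √((-0.1115·111.32)² + (-0.0155·47.87)²) = √(154.062212 + 0.550542) = 12.4343 km
  → nearest: B (1.4716 km)
Q4 at 64.4658°N, 20.6601°W:
  A: √((0.0940·111.32)² + (0.0056·47.87)²) = √(109.496970 + 0.071863) = 10.4675 km
  B: √((0.1032·111.32)² + (-0.0125·47.87)²) = √(131.979291 + 0.358053) = 11.5038 km
  C: √((0.0043·111.32)² + (-0.0187·47.87)²) = √(0.229131 + 0.801328) = 1.0151 km
  → nearest: C (1.0151 km)

Q1→C; Q2→C; Q3→B; Q4→C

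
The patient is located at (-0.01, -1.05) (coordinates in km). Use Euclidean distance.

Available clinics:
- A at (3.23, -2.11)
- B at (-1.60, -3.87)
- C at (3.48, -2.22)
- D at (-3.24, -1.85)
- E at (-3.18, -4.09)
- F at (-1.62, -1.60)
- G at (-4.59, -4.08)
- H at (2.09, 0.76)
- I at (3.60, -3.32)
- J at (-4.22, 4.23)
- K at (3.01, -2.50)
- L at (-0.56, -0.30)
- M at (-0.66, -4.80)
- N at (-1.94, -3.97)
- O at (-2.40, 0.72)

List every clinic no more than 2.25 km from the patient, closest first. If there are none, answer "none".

Distances from (-0.01, -1.05):
A: √((3.24)² + (-1.06)²) = √(10.4976 + 1.1236) = 3.41 km
B: √((-1.59)² + (-2.82)²) = √(2.5281 + 7.9524) = 3.24 km
C: √((3.49)² + (-1.17)²) = √(12.1801 + 1.3689) = 3.68 km
D: √((-3.23)² + (-0.80)²) = √(10.4329 + 0.6400) = 3.33 km
E: √((-3.17)² + (-3.04)²) = √(10.0489 + 9.2416) = 4.39 km
F: √((-1.61)² + (-0.55)²) = √(2.5921 + 0.3025) = 1.70 km
G: √((-4.58)² + (-3.03)²) = √(20.9764 + 9.1809) = 5.49 km
H: √((2.10)² + (1.81)²) = √(4.4100 + 3.2761) = 2.77 km
I: √((3.61)² + (-2.27)²) = √(13.0321 + 5.1529) = 4.26 km
J: √((-4.21)² + (5.28)²) = √(17.7241 + 27.8784) = 6.75 km
K: √((3.02)² + (-1.45)²) = √(9.1204 + 2.1025) = 3.35 km
L: √((-0.55)² + (0.75)²) = √(0.3025 + 0.5625) = 0.93 km
M: √((-0.65)² + (-3.75)²) = √(0.4225 + 14.0625) = 3.81 km
N: √((-1.93)² + (-2.92)²) = √(3.7249 + 8.5264) = 3.50 km
O: √((-2.39)² + (1.77)²) = √(5.7121 + 3.1329) = 2.97 km
Threshold 2.25 km: L (0.93 km), F (1.70 km) are within range.

L, F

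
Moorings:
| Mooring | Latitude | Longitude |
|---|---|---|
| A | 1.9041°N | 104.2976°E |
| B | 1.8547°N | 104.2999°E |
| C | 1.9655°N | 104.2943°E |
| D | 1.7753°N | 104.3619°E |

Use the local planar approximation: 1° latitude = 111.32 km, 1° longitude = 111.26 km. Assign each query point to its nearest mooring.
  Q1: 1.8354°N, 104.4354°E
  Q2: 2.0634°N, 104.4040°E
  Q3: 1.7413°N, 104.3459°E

Q1 at 1.8354°N, 104.4354°E:
  A: 17.1332 km
  B: 15.2281 km
  C: 21.3589 km
  D: 10.5657 km
  → nearest: D (10.5657 km)
Q2 at 2.0634°N, 104.4040°E:
  A: 21.3216 km
  B: 25.9595 km
  C: 16.3627 km
  D: 32.4115 km
  → nearest: C (16.3627 km)
Q3 at 1.7413°N, 104.3459°E:
  A: 18.9028 km
  B: 13.6217 km
  C: 25.6097 km
  D: 4.1826 km
  → nearest: D (4.1826 km)

Q1→D; Q2→C; Q3→D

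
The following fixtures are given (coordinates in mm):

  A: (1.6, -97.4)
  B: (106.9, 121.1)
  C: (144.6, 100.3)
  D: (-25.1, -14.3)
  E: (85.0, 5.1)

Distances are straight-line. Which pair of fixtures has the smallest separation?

B and C

Pairwise distances:
A–B: 242.5 mm
A–C: 244.0 mm
A–D: 87.3 mm
A–E: 132.1 mm
B–C: 43.1 mm
B–D: 189.1 mm
B–E: 118.0 mm
C–D: 204.8 mm
C–E: 112.3 mm
D–E: 111.8 mm
Closest pair: B–C at 43.1 mm.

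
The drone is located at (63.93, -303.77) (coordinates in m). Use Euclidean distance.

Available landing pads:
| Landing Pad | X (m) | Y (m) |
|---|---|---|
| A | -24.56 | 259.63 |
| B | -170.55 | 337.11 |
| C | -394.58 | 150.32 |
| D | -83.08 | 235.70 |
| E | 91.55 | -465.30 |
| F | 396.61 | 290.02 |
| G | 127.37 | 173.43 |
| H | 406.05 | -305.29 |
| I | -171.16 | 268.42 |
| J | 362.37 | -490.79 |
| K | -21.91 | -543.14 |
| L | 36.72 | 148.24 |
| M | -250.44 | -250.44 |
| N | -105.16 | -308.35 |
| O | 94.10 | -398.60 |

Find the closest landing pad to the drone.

Distances from (63.93, -303.77):
A: 570.31 m
B: 682.43 m
C: 645.31 m
D: 559.14 m
E: 163.87 m
F: 680.63 m
G: 481.40 m
H: 342.12 m
I: 618.60 m
J: 352.20 m
K: 254.30 m
L: 452.83 m
M: 318.86 m
N: 169.15 m
O: 99.51 m
Minimum: O at 99.51 m.

O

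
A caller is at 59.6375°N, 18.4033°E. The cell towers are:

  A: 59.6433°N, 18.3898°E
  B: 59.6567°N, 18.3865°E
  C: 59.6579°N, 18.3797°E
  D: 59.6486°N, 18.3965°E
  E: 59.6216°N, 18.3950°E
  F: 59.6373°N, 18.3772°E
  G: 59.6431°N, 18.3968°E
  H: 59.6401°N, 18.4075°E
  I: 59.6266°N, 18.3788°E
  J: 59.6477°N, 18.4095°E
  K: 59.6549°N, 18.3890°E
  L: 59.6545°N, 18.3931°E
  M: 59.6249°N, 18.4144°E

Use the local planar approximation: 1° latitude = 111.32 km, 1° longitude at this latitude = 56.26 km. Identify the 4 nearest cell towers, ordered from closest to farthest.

Distances from 59.6375°N, 18.4033°E:
A: √((0.0058·111.32)² + (-0.0135·56.26)²) = √(0.416872 + 0.576855) = 0.9969 km
B: √((0.0192·111.32)² + (-0.0168·56.26)²) = √(4.568239 + 0.893343) = 2.3370 km
C: √((0.0204·111.32)² + (-0.0236·56.26)²) = √(5.157114 + 1.762883) = 2.6306 km
D: √((0.0111·111.32)² + (-0.0068·56.26)²) = √(1.526836 + 0.146358) = 1.2935 km
E: √((-0.0159·111.32)² + (-0.0083·56.26)²) = √(3.132858 + 0.218050) = 1.8305 km
F: √((-0.0002·111.32)² + (-0.0261·56.26)²) = √(0.000496 + 2.156157) = 1.4686 km
G: √((0.0056·111.32)² + (-0.0065·56.26)²) = √(0.388618 + 0.133729) = 0.7227 km
H: √((0.0026·111.32)² + (0.0042·56.26)²) = √(0.083771 + 0.055834) = 0.3736 km
I: √((-0.0109·111.32)² + (-0.0245·56.26)²) = √(1.472310 + 1.899904) = 1.8364 km
J: √((0.0102·111.32)² + (0.0062·56.26)²) = √(1.289278 + 0.121670) = 1.1878 km
K: √((0.0174·111.32)² + (-0.0143·56.26)²) = √(3.751845 + 0.647249) = 2.0974 km
L: √((0.0170·111.32)² + (-0.0102·56.26)²) = √(3.581329 + 0.329306) = 1.9775 km
M: √((-0.0126·111.32)² + (0.0111·56.26)²) = √(1.967377 + 0.389983) = 1.5354 km
Sorted: H (0.3736 km) < G (0.7227 km) < A (0.9969 km) < J (1.1878 km) < D (1.2935 km) < F (1.4686 km) < …

H, G, A, J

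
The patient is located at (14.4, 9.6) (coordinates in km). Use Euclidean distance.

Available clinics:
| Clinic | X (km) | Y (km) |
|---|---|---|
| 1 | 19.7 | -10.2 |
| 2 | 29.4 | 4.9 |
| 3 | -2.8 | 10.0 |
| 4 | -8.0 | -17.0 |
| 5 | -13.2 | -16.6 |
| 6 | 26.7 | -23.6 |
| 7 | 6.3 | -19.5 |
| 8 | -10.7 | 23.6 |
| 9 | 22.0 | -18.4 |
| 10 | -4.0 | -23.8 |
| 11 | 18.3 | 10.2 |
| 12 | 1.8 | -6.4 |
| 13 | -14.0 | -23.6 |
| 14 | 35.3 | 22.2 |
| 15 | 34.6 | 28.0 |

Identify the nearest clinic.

Distances from (14.4, 9.6):
1: 20.50 km
2: 15.72 km
3: 17.20 km
4: 34.78 km
5: 38.06 km
6: 35.41 km
7: 30.21 km
8: 28.74 km
9: 29.01 km
10: 38.13 km
11: 3.95 km
12: 20.37 km
13: 43.69 km
14: 24.40 km
15: 27.32 km
Minimum: 11 at 3.95 km.

11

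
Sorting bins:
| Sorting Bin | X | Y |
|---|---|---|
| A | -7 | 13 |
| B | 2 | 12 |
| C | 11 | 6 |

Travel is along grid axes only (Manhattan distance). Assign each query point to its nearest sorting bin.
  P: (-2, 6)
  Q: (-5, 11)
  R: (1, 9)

P at (-2, 6):
  A: |-5| + |7| = 5 + 7 = 12
  B: |4| + |6| = 4 + 6 = 10
  C: |13| + |0| = 13 + 0 = 13
  → nearest: B (10)
Q at (-5, 11):
  A: |-2| + |2| = 2 + 2 = 4
  B: |7| + |1| = 7 + 1 = 8
  C: |16| + |-5| = 16 + 5 = 21
  → nearest: A (4)
R at (1, 9):
  A: |-8| + |4| = 8 + 4 = 12
  B: |1| + |3| = 1 + 3 = 4
  C: |10| + |-3| = 10 + 3 = 13
  → nearest: B (4)

P→B; Q→A; R→B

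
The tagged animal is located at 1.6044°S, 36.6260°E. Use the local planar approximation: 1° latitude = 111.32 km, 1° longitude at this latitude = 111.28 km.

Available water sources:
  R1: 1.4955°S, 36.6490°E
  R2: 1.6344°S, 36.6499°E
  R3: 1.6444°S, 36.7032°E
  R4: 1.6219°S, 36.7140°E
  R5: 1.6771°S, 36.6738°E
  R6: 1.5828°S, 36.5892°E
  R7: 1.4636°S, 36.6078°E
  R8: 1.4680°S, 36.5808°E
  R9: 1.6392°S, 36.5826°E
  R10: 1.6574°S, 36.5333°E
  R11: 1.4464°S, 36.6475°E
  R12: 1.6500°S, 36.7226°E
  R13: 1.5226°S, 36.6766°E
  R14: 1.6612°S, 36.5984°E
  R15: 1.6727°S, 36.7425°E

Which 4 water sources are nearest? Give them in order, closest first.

Distances from 1.6044°S, 36.6260°E:
R1: √((0.1089·111.32)² + (0.0230·111.28)²) = √(146.961019 + 6.550733) = 12.3900 km
R2: √((-0.0300·111.32)² + (0.0239·111.28)²) = √(11.152928 + 7.073430) = 4.2692 km
R3: √((-0.0400·111.32)² + (0.0772·111.28)²) = √(19.827428 + 73.802120) = 9.6762 km
R4: √((-0.0175·111.32)² + (0.0880·111.28)²) = √(3.795094 + 95.895798) = 9.9845 km
R5: √((-0.0727·111.32)² + (0.0478·111.28)²) = √(65.496066 + 28.293718) = 9.6845 km
R6: √((0.0216·111.32)² + (-0.0368·111.28)²) = √(5.781678 + 16.769877) = 4.7488 km
R7: √((0.1408·111.32)² + (-0.0182·111.28)²) = √(245.669762 + 4.101824) = 15.8042 km
R8: √((0.1364·111.32)² + (-0.0452·111.28)²) = √(230.555314 + 25.299451) = 15.9955 km
R9: √((-0.0348·111.32)² + (-0.0434·111.28)²) = √(15.007380 + 23.324573) = 6.1913 km
R10: √((-0.0530·111.32)² + (-0.0927·111.28)²) = √(34.809528 + 106.412759) = 11.8837 km
R11: √((0.1580·111.32)² + (0.0215·111.28)²) = √(309.357443 + 5.724152) = 17.7505 km
R12: √((-0.0456·111.32)² + (0.0966·111.28)²) = √(25.767725 + 115.554932) = 11.8879 km
R13: √((0.0818·111.32)² + (0.0506·111.28)²) = √(82.918799 + 31.705548) = 10.7063 km
R14: √((-0.0568·111.32)² + (-0.0276·111.28)²) = √(39.980025 + 9.433056) = 7.0294 km
R15: √((-0.0683·111.32)² + (0.1165·111.28)²) = √(57.807981 + 168.068407) = 15.0292 km
Sorted: R2 (4.2692 km) < R6 (4.7488 km) < R9 (6.1913 km) < R14 (7.0294 km) < R3 (9.6762 km) < R5 (9.6845 km) < …

R2, R6, R9, R14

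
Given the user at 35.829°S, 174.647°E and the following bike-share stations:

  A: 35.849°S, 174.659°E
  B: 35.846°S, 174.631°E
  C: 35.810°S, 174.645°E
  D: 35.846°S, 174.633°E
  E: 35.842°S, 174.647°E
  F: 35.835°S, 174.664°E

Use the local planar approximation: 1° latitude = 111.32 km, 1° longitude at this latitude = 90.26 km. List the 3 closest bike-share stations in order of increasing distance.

Distances from 35.829°S, 174.647°E:
A: √((-0.020·111.32)² + (0.012·90.26)²) = √(4.95686 + 1.17315) = 2.476 km
B: √((-0.017·111.32)² + (-0.016·90.26)²) = √(3.58133 + 2.08560) = 2.381 km
C: √((0.019·111.32)² + (-0.002·90.26)²) = √(4.47356 + 0.03259) = 2.123 km
D: √((-0.017·111.32)² + (-0.014·90.26)²) = √(3.58133 + 1.59679) = 2.276 km
E: √((-0.013·111.32)² + (0.000·90.26)²) = √(2.09427 + 0.00000) = 1.447 km
F: √((-0.006·111.32)² + (0.017·90.26)²) = √(0.44612 + 2.35444) = 1.673 km
Sorted: E (1.447 km) < F (1.673 km) < C (2.123 km) < D (2.276 km) < B (2.381 km) < …

E, F, C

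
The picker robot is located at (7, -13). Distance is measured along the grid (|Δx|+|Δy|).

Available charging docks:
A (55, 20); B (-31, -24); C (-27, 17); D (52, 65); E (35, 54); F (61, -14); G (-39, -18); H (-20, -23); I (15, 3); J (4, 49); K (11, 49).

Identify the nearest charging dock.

Distances from (7, -13):
A: |48| + |33| = 48 + 33 = 81
B: |-38| + |-11| = 38 + 11 = 49
C: |-34| + |30| = 34 + 30 = 64
D: |45| + |78| = 45 + 78 = 123
E: |28| + |67| = 28 + 67 = 95
F: |54| + |-1| = 54 + 1 = 55
G: |-46| + |-5| = 46 + 5 = 51
H: |-27| + |-10| = 27 + 10 = 37
I: |8| + |16| = 8 + 16 = 24
J: |-3| + |62| = 3 + 62 = 65
K: |4| + |62| = 4 + 62 = 66
Minimum: I at 24.

I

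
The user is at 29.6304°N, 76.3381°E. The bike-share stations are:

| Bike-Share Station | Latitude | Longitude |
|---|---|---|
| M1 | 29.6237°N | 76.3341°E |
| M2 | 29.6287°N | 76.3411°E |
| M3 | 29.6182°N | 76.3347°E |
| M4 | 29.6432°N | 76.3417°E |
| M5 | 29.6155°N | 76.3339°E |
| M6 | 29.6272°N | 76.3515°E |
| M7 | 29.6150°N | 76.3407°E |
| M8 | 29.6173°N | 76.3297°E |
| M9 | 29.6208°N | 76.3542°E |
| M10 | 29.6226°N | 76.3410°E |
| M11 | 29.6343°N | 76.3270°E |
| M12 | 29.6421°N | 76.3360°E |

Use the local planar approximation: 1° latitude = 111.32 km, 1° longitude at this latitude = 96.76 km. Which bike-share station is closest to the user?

Distances from 29.6304°N, 76.3381°E:
M1: √((-0.0067·111.32)² + (-0.0040·96.76)²) = √(0.556283 + 0.149800) = 0.8403 km
M2: √((-0.0017·111.32)² + (0.0030·96.76)²) = √(0.035813 + 0.084262) = 0.3465 km
M3: √((-0.0122·111.32)² + (-0.0034·96.76)²) = √(1.844446 + 0.108230) = 1.3974 km
M4: √((0.0128·111.32)² + (0.0036·96.76)²) = √(2.030329 + 0.121338) = 1.4669 km
M5: √((-0.0149·111.32)² + (-0.0042·96.76)²) = √(2.751180 + 0.165154) = 1.7077 km
M6: √((-0.0032·111.32)² + (0.0134·96.76)²) = √(0.126896 + 1.681130) = 1.3446 km
M7: √((-0.0154·111.32)² + (0.0026·96.76)²) = √(2.938920 + 0.063290) = 1.7327 km
M8: √((-0.0131·111.32)² + (-0.0084·96.76)²) = √(2.126616 + 0.660618) = 1.6695 km
M9: √((-0.0096·111.32)² + (0.0161·96.76)²) = √(1.142060 + 2.426853) = 1.8892 km
M10: √((-0.0078·111.32)² + (0.0029·96.76)²) = √(0.753938 + 0.078739) = 0.9125 km
M11: √((0.0039·111.32)² + (-0.0111·96.76)²) = √(0.188484 + 1.153553) = 1.1585 km
M12: √((0.0117·111.32)² + (-0.0021·96.76)²) = √(1.696360 + 0.041289) = 1.3182 km
Minimum: M2 at 0.3465 km.

M2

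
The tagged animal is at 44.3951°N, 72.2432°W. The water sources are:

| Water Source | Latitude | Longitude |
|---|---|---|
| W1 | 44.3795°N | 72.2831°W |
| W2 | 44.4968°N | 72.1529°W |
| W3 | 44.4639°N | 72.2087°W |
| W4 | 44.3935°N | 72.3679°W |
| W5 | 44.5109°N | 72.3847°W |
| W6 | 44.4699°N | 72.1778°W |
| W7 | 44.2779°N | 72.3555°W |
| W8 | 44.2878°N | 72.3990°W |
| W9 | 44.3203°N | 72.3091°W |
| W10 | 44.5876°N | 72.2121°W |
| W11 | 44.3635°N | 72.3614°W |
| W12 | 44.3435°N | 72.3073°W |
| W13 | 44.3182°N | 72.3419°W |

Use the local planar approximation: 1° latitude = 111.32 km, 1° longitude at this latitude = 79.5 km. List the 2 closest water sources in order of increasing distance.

W1, W12

Distances from 44.3951°N, 72.2432°W:
W1: 3.6163 km
W2: 13.4055 km
W3: 8.1351 km
W4: 9.9152 km
W5: 17.1091 km
W6: 9.8167 km
W7: 15.8090 km
W8: 17.2073 km
W9: 9.8378 km
W10: 21.5713 km
W11: 10.0337 km
W12: 7.6788 km
W13: 11.6126 km
Sorted: W1 (3.6163 km) < W12 (7.6788 km) < W3 (8.1351 km) < W6 (9.8167 km) < …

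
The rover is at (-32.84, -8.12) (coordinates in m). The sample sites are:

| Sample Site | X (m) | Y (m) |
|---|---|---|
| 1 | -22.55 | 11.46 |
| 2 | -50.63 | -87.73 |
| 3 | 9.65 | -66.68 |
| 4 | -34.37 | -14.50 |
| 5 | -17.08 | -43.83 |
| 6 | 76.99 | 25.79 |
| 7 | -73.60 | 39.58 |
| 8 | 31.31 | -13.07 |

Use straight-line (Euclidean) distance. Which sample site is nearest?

Distances from (-32.84, -8.12):
1: 22.12 m
2: 81.57 m
3: 72.35 m
4: 6.56 m
5: 39.03 m
6: 114.95 m
7: 62.74 m
8: 64.34 m
Minimum: 4 at 6.56 m.

4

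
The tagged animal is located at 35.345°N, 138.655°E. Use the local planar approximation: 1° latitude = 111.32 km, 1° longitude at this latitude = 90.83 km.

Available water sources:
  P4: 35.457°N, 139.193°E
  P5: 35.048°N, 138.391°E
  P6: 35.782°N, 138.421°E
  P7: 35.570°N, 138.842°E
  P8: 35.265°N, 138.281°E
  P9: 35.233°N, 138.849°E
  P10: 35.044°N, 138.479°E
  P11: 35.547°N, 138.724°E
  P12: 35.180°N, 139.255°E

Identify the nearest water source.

P9

Distances from 35.345°N, 138.655°E:
P4: 50.432 km
P5: 40.842 km
P6: 53.087 km
P7: 30.263 km
P8: 35.118 km
P9: 21.586 km
P10: 37.125 km
P11: 23.344 km
P12: 57.510 km
Minimum: P9 at 21.586 km.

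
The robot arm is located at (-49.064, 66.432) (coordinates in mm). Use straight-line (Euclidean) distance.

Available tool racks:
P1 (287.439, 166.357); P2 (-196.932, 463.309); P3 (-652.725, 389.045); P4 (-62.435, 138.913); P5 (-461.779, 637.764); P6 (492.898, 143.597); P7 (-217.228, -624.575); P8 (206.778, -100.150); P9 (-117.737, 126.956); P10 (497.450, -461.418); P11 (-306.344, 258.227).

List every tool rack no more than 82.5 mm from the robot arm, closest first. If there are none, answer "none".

P4

Distances from (-49.064, 66.432):
P1: √((336.503)² + (99.925)²) = √(113234.26901 + 9985.00562) = 351.026 mm
P2: √((-147.868)² + (396.877)²) = √(21864.94542 + 157511.35313) = 423.528 mm
P3: √((-603.661)² + (322.613)²) = √(364406.60292 + 104079.14777) = 684.460 mm
P4: √((-13.371)² + (72.481)²) = √(178.78364 + 5253.49536) = 73.704 mm
P5: √((-412.715)² + (571.332)²) = √(170333.67122 + 326420.25422) = 704.808 mm
P6: √((541.962)² + (77.165)²) = √(293722.80944 + 5954.43723) = 547.428 mm
P7: √((-168.164)² + (-691.007)²) = √(28279.13090 + 477490.67405) = 711.175 mm
P8: √((255.842)² + (-166.582)²) = √(65455.12896 + 27749.56272) = 305.294 mm
P9: √((-68.673)² + (60.524)²) = √(4715.98093 + 3663.15458) = 91.538 mm
P10: √((546.514)² + (-527.850)²) = √(298677.55220 + 278625.62250) = 759.805 mm
P11: √((-257.280)² + (191.795)²) = √(66192.99840 + 36785.32202) = 320.902 mm
Threshold 82.5 mm: P4 (73.704 mm) is within range.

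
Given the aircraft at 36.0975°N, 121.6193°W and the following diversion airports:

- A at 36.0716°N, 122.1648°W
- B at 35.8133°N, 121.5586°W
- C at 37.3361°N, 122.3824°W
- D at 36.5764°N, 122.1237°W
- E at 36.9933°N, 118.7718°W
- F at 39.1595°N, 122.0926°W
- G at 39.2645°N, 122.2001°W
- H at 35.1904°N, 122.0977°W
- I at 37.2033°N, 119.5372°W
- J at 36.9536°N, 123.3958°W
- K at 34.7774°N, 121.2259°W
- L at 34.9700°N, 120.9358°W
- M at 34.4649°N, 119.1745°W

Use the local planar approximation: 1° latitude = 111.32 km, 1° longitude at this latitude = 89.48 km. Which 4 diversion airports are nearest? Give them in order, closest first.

Distances from 36.0975°N, 121.6193°W:
A: √((-0.0259·111.32)² + (-0.5455·89.48)²) = √(8.312773 + 2382.546913) = 48.8964 km
B: √((-0.2842·111.32)² + (0.0607·89.48)²) = √(1000.908880 + 29.500497) = 32.1000 km
C: √((1.2386·111.32)² + (-0.7631·89.48)²) = √(19011.156924 + 4662.457198) = 153.8623 km
D: √((0.4789·111.32)² + (-0.5044·89.48)²) = √(2842.078501 + 2037.051959) = 69.8508 km
E: √((0.8958·111.32)² + (2.8475·89.48)²) = √(9944.169345 + 64920.135312) = 273.6134 km
F: √((3.0620·111.32)² + (-0.4733·89.48)²) = √(116186.793968 + 1793.597376) = 343.4827 km
G: √((3.1670·111.32)² + (-0.5808·89.48)²) = √(124291.812744 + 2700.879237) = 356.3603 km
H: √((-0.9071·111.32)² + (-0.4784·89.48)²) = √(10196.631612 + 1832.459112) = 109.6772 km
I: √((1.1058·111.32)² + (2.0821·89.48)²) = √(15153.032913 + 34710.040401) = 223.3004 km
J: √((0.8561·111.32)² + (-1.7765·89.48)²) = √(9082.290512 + 25268.669464) = 185.3401 km
K: √((-1.3201·111.32)² + (0.3934·89.48)²) = √(21595.340567 + 1239.140815) = 151.1108 km
L: √((-1.1275·111.32)² + (0.6835·89.48)²) = √(15753.588477 + 3740.494226) = 139.6212 km
M: √((-1.6326·111.32)² + (2.4448·89.48)²) = √(33029.802712 + 47856.245615) = 284.4047 km
Sorted: B (32.1000 km) < A (48.8964 km) < D (69.8508 km) < H (109.6772 km) < L (139.6212 km) < K (151.1108 km) < …

B, A, D, H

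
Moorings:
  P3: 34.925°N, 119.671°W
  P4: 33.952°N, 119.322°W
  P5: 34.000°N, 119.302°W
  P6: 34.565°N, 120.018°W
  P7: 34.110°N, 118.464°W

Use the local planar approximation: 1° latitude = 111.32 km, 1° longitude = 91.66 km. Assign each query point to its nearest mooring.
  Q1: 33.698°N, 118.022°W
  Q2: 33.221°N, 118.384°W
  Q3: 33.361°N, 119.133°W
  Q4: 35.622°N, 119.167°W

Q1→P7; Q2→P7; Q3→P4; Q4→P3

Q1 at 33.698°N, 118.022°W:
  P3: 203.721 km
  P4: 122.467 km
  P5: 122.046 km
  P6: 206.850 km
  P7: 61.195 km
  → nearest: P7 (61.195 km)
Q2 at 33.221°N, 118.384°W:
  P3: 223.379 km
  P4: 118.380 km
  P5: 120.832 km
  P6: 211.698 km
  P7: 99.235 km
  → nearest: P7 (99.235 km)
Q3 at 33.361°N, 119.133°W:
  P3: 180.953 km
  P4: 68.033 km
  P5: 72.801 km
  P6: 156.666 km
  P7: 103.500 km
  → nearest: P4 (68.033 km)
Q4 at 35.622°N, 119.167°W:
  P3: 90.301 km
  P4: 186.446 km
  P5: 180.985 km
  P6: 141.172 km
  P7: 180.229 km
  → nearest: P3 (90.301 km)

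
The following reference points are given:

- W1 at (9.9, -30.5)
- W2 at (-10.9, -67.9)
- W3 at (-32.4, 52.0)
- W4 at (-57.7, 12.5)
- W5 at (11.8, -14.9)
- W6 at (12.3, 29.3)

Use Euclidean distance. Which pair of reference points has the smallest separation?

W1 and W5

Pairwise distances:
W1–W2: 42.8
W1–W3: 92.7
W1–W4: 80.1
W1–W5: 15.7
W1–W6: 59.8
W2–W3: 121.8
W2–W4: 93.0
W2–W5: 57.7
W2–W6: 99.9
W3–W4: 46.9
W3–W5: 80.2
W3–W6: 50.1
W4–W5: 74.7
W4–W6: 72.0
W5–W6: 44.2
Closest pair: W1–W5 at 15.7.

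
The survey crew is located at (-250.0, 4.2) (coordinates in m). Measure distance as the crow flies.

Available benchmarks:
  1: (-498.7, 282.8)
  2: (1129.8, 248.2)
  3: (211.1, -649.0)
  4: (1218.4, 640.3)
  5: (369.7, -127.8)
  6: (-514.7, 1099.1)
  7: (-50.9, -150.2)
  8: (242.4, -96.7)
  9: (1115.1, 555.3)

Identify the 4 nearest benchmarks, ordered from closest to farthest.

7, 1, 8, 5

Distances from (-250.0, 4.2):
1: 373.5 m
2: 1401.2 m
3: 799.6 m
4: 1600.3 m
5: 633.6 m
6: 1126.4 m
7: 252.0 m
8: 502.6 m
9: 1472.1 m
Sorted: 7 (252.0 m) < 1 (373.5 m) < 8 (502.6 m) < 5 (633.6 m) < 3 (799.6 m) < 6 (1126.4 m) < …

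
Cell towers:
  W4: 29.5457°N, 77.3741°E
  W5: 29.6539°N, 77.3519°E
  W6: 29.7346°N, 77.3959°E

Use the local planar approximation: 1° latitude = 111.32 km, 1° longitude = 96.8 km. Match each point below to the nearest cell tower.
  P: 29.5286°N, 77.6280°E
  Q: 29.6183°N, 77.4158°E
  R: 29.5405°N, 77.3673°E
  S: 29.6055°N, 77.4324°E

P→W4; Q→W5; R→W4; S→W4

P at 29.5286°N, 77.6280°E:
  W4: √((0.0171·111.32)² + (-0.2539·96.8)²) = √(3.623586 + 604.054489) = 24.6511 km
  W5: √((0.1253·111.32)² + (-0.2761·96.8)²) = √(194.557751 + 714.304733) = 30.1473 km
  W6: √((0.2060·111.32)² + (-0.2321·96.8)²) = √(525.872955 + 504.778671) = 32.1038 km
  → nearest: W4 (24.6511 km)
Q at 29.6183°N, 77.4158°E:
  W4: √((-0.0726·111.32)² + (-0.0417·96.8)²) = √(65.316008 + 16.293817) = 9.0338 km
  W5: √((0.0356·111.32)² + (-0.0639·96.8)²) = √(15.705306 + 38.260658) = 7.3462 km
  W6: √((0.1163·111.32)² + (-0.0199·96.8)²) = √(167.612277 + 3.710709) = 13.0890 km
  → nearest: W5 (7.3462 km)
R at 29.5405°N, 77.3673°E:
  W4: √((0.0052·111.32)² + (0.0068·96.8)²) = √(0.335084 + 0.433280) = 0.8766 km
  W5: √((0.1134·111.32)² + (-0.0154·96.8)²) = √(159.357499 + 2.222246) = 12.7114 km
  W6: √((0.1941·111.32)² + (0.0286·96.8)²) = √(466.871610 + 7.664482) = 21.7838 km
  → nearest: W4 (0.8766 km)
S at 29.6055°N, 77.4324°E:
  W4: √((-0.0598·111.32)² + (-0.0583·96.8)²) = √(44.314797 + 31.848415) = 8.7272 km
  W5: √((0.0484·111.32)² + (-0.0805·96.8)²) = √(29.029337 + 60.721498) = 9.4737 km
  W6: √((0.1291·111.32)² + (-0.0365·96.8)²) = √(206.537483 + 12.483502) = 14.7994 km
  → nearest: W4 (8.7272 km)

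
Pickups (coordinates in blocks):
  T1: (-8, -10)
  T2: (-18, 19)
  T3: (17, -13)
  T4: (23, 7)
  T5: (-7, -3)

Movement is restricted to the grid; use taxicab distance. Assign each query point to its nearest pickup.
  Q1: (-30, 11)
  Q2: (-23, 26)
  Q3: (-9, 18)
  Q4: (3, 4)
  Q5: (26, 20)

Q1→T2; Q2→T2; Q3→T2; Q4→T5; Q5→T4

Q1 at (-30, 11):
  T1: |22| + |-21| = 22 + 21 = 43 blocks
  T2: |12| + |8| = 12 + 8 = 20 blocks
  T3: |47| + |-24| = 47 + 24 = 71 blocks
  T4: |53| + |-4| = 53 + 4 = 57 blocks
  T5: |23| + |-14| = 23 + 14 = 37 blocks
  → nearest: T2 (20 blocks)
Q2 at (-23, 26):
  T1: |15| + |-36| = 15 + 36 = 51 blocks
  T2: |5| + |-7| = 5 + 7 = 12 blocks
  T3: |40| + |-39| = 40 + 39 = 79 blocks
  T4: |46| + |-19| = 46 + 19 = 65 blocks
  T5: |16| + |-29| = 16 + 29 = 45 blocks
  → nearest: T2 (12 blocks)
Q3 at (-9, 18):
  T1: |1| + |-28| = 1 + 28 = 29 blocks
  T2: |-9| + |1| = 9 + 1 = 10 blocks
  T3: |26| + |-31| = 26 + 31 = 57 blocks
  T4: |32| + |-11| = 32 + 11 = 43 blocks
  T5: |2| + |-21| = 2 + 21 = 23 blocks
  → nearest: T2 (10 blocks)
Q4 at (3, 4):
  T1: |-11| + |-14| = 11 + 14 = 25 blocks
  T2: |-21| + |15| = 21 + 15 = 36 blocks
  T3: |14| + |-17| = 14 + 17 = 31 blocks
  T4: |20| + |3| = 20 + 3 = 23 blocks
  T5: |-10| + |-7| = 10 + 7 = 17 blocks
  → nearest: T5 (17 blocks)
Q5 at (26, 20):
  T1: |-34| + |-30| = 34 + 30 = 64 blocks
  T2: |-44| + |-1| = 44 + 1 = 45 blocks
  T3: |-9| + |-33| = 9 + 33 = 42 blocks
  T4: |-3| + |-13| = 3 + 13 = 16 blocks
  T5: |-33| + |-23| = 33 + 23 = 56 blocks
  → nearest: T4 (16 blocks)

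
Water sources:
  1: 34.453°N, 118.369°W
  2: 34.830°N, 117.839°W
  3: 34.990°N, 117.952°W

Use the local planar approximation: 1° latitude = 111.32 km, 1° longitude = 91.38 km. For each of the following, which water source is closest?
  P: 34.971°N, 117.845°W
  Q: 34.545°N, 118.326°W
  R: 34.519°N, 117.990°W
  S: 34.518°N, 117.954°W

P→3; Q→1; R→1; S→2

P at 34.971°N, 117.845°W:
  1: 74.953 km
  2: 15.706 km
  3: 10.004 km
  → nearest: 3 (10.004 km)
Q at 34.545°N, 118.326°W:
  1: 10.969 km
  2: 54.653 km
  3: 60.183 km
  → nearest: 1 (10.969 km)
R at 34.519°N, 117.990°W:
  1: 35.404 km
  2: 37.269 km
  3: 52.547 km
  → nearest: 1 (35.404 km)
S at 34.518°N, 117.954°W:
  1: 38.607 km
  2: 36.287 km
  3: 52.543 km
  → nearest: 2 (36.287 km)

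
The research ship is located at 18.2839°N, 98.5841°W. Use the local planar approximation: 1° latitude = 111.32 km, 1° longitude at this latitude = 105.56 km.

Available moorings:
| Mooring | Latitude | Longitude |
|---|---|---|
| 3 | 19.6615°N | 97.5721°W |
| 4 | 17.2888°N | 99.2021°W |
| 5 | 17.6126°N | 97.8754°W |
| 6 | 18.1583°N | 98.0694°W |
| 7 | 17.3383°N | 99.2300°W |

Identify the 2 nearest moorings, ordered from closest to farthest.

Distances from 18.2839°N, 98.5841°W:
3: √((1.3776·111.32)² + (1.0120·105.56)²) = √(23517.581814 + 11411.948106) = 186.8944 km
4: √((-0.9951·111.32)² + (-0.6180·105.56)²) = √(12270.996940 + 4255.746134) = 128.5564 km
5: √((-0.6713·111.32)² + (0.7087·105.56)²) = √(5584.440778 + 5596.591759) = 105.7404 km
6: √((-0.1256·111.32)² + (0.5147·105.56)²) = √(195.490508 + 2951.937102) = 56.1019 km
7: √((-0.9456·111.32)² + (-0.6459·105.56)²) = √(11080.550117 + 4648.676579) = 125.4162 km
Sorted: 6 (56.1019 km) < 5 (105.7404 km) < 7 (125.4162 km) < 4 (128.5564 km) < …

6, 5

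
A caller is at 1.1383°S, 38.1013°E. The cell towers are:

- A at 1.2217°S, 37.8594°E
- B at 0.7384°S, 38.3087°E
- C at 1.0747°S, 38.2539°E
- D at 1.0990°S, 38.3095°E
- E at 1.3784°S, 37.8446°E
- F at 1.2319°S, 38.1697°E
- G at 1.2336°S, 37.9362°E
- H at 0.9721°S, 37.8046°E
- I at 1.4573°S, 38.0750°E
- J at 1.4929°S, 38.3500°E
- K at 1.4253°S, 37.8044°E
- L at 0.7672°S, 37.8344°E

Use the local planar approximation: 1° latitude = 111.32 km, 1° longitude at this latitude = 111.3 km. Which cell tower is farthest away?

Distances from 1.1383°S, 38.1013°E:
A: √((-0.0834·111.32)² + (-0.2419·111.3)²) = √(86.194290 + 724.873237) = 28.4792 km
B: √((0.3999·111.32)² + (0.2074·111.3)²) = √(1981.751537 + 532.853512) = 50.1458 km
C: √((0.0636·111.32)² + (0.1526·111.3)²) = √(50.125720 + 288.469164) = 18.4009 km
D: √((0.0393·111.32)² + (0.2082·111.3)²) = √(19.139540 + 536.972171) = 23.5820 km
E: √((-0.2401·111.32)² + (-0.2567·111.3)²) = √(714.382349 + 816.285470) = 39.1238 km
F: √((-0.0936·111.32)² + (0.0684·111.3)²) = √(108.567064 + 57.956551) = 12.9044 km
G: √((-0.0953·111.32)² + (-0.1651·111.3)²) = √(112.546553 + 337.663778) = 21.2182 km
H: √((0.1662·111.32)² + (-0.2967·111.3)²) = √(342.301210 + 1090.499376) = 37.8524 km
I: √((-0.3190·111.32)² + (-0.0263·111.3)²) = √(1261.036803 + 8.568441) = 35.6315 km
J: √((-0.3546·111.32)² + (0.2487·111.3)²) = √(1558.202360 + 766.199562) = 48.2121 km
K: √((-0.2870·111.32)² + (-0.2969·111.3)²) = √(1020.728377 + 1091.970042) = 45.9641 km
L: √((0.3711·111.32)² + (-0.2669·111.3)²) = √(1706.586493 + 882.444654) = 50.8825 km
Maximum: L at 50.8825 km.

L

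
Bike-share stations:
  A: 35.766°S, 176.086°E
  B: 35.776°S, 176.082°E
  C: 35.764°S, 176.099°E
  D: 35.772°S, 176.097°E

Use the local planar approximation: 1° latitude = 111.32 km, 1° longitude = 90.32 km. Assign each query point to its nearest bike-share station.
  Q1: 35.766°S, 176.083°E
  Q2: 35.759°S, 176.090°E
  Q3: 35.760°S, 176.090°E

Q1→A; Q2→A; Q3→A

Q1 at 35.766°S, 176.083°E:
  A: √((0.000·111.32)² + (0.003·90.32)²) = √(0.00000 + 0.07342) = 0.271 km
  B: √((-0.010·111.32)² + (-0.001·90.32)²) = √(1.23921 + 0.00816) = 1.117 km
  C: √((0.002·111.32)² + (0.016·90.32)²) = √(0.04957 + 2.08837) = 1.462 km
  D: √((-0.006·111.32)² + (0.014·90.32)²) = √(0.44612 + 1.59891) = 1.430 km
  → nearest: A (0.271 km)
Q2 at 35.759°S, 176.090°E:
  A: √((-0.007·111.32)² + (-0.004·90.32)²) = √(0.60721 + 0.13052) = 0.859 km
  B: √((-0.017·111.32)² + (-0.008·90.32)²) = √(3.58133 + 0.52209) = 2.026 km
  C: √((-0.005·111.32)² + (0.009·90.32)²) = √(0.30980 + 0.66077) = 0.985 km
  D: √((-0.013·111.32)² + (0.007·90.32)²) = √(2.09427 + 0.39973) = 1.579 km
  → nearest: A (0.859 km)
Q3 at 35.760°S, 176.090°E:
  A: √((-0.006·111.32)² + (-0.004·90.32)²) = √(0.44612 + 0.13052) = 0.759 km
  B: √((-0.016·111.32)² + (-0.008·90.32)²) = √(3.17239 + 0.52209) = 1.922 km
  C: √((-0.004·111.32)² + (0.009·90.32)²) = √(0.19827 + 0.66077) = 0.927 km
  D: √((-0.012·111.32)² + (0.007·90.32)²) = √(1.78447 + 0.39973) = 1.478 km
  → nearest: A (0.759 km)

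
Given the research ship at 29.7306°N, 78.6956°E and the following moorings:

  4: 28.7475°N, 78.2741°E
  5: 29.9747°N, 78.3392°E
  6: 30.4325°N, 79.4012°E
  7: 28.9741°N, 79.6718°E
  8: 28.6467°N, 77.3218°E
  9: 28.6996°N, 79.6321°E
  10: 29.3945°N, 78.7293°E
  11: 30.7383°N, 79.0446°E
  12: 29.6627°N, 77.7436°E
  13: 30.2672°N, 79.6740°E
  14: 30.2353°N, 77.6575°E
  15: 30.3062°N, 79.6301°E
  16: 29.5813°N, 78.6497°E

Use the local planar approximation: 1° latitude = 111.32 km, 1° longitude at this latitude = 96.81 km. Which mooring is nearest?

Distances from 29.7306°N, 78.6956°E:
4: √((-0.9831·111.32)² + (-0.4215·96.81)²) = √(11976.827307 + 1665.081893) = 116.7986 km
5: √((0.2441·111.32)² + (-0.3564·96.81)²) = √(738.383450 + 1190.462806) = 43.9186 km
6: √((0.7019·111.32)² + (0.7056·96.81)²) = √(6105.157610 + 4666.138061) = 103.7849 km
7: √((-0.7565·111.32)² + (0.9762·96.81)²) = √(7091.927056 + 8931.369293) = 126.5832 km
8: √((-1.0839·111.32)² + (-1.3738·96.81)²) = √(14558.774787 + 17688.355754) = 179.5749 km
9: √((-1.0310·111.32)² + (0.9365·96.81)²) = √(13172.364078 + 8219.700692) = 146.2603 km
10: √((-0.3361·111.32)² + (0.0337·96.81)²) = √(1399.856184 + 10.643887) = 37.5566 km
11: √((1.0077·111.32)² + (0.3490·96.81)²) = √(12583.716123 + 1141.540421) = 117.1548 km
12: √((-0.0679·111.32)² + (-0.9520·96.81)²) = √(57.132857 + 8494.040688) = 92.4726 km
13: √((0.5366·111.32)² + (0.9784·96.81)²) = √(3568.188030 + 8971.670775) = 111.9815 km
14: √((0.5047·111.32)² + (-1.0381·96.81)²) = √(3156.552412 + 10099.940663) = 115.1368 km
15: √((0.5756·111.32)² + (0.9345·96.81)²) = √(4105.707120 + 8184.630009) = 110.8618 km
16: √((-0.1493·111.32)² + (-0.0459·96.81)²) = √(276.226926 + 19.745394) = 17.2038 km
Minimum: 16 at 17.2038 km.

16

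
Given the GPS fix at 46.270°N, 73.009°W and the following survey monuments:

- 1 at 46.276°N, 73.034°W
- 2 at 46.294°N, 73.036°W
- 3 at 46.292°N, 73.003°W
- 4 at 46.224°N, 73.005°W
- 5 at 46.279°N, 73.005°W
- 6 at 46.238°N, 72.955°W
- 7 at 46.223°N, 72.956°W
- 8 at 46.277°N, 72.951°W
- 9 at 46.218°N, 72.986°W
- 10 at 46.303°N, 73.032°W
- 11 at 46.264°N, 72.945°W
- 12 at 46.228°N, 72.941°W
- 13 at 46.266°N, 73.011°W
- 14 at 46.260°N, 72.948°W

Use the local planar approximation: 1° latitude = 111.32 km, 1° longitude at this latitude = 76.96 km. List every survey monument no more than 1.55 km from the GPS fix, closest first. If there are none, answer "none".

13, 5

Distances from 46.270°N, 73.009°W:
1: 2.037 km
2: 3.385 km
3: 2.492 km
4: 5.130 km
5: 1.048 km
6: 5.474 km
7: 6.634 km
8: 4.531 km
9: 6.053 km
10: 4.078 km
11: 4.971 km
12: 7.018 km
13: 0.471 km
14: 4.825 km
Threshold 1.55 km: 13 (0.471 km), 5 (1.048 km) are within range.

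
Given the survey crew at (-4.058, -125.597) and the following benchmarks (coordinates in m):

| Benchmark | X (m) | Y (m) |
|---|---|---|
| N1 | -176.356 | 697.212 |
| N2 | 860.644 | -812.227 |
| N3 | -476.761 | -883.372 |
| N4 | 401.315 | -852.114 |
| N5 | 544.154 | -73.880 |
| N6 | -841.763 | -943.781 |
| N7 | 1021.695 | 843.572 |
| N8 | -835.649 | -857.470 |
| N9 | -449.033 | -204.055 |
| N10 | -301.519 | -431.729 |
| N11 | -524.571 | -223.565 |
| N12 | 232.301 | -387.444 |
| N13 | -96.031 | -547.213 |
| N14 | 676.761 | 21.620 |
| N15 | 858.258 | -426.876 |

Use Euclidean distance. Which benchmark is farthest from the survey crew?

Distances from (-4.058, -125.597):
N1: 840.655 m
N2: 1104.160 m
N3: 893.124 m
N4: 831.958 m
N5: 550.646 m
N6: 1170.972 m
N7: 1411.190 m
N8: 1107.782 m
N9: 451.839 m
N10: 426.849 m
N11: 529.652 m
N12: 352.746 m
N13: 431.531 m
N14: 696.554 m
N15: 913.432 m
Maximum: N7 at 1411.190 m.

N7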